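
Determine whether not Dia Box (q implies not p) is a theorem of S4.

Tableau for the negation Dia Box (q implies not p):
1. Dia Box (q implies not p), w0
2. Box (q implies not p), w1
3. q implies not p, w1
4. not p, w1
Accessibility: w0Rw0, w0Rw1, w1Rw1
The negation has an open branch (countermodel exists).

Invalid (countermodel exists)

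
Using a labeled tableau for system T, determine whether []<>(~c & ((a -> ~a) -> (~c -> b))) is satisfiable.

Satisfiable (open branch found)

1. []<>(~c & ((a -> ~a) -> (~c -> b))), u
2. <>(~c & ((a -> ~a) -> (~c -> b))), u
3. ~c & ((a -> ~a) -> (~c -> b)), v
4. ~c, v
5. (a -> ~a) -> (~c -> b), v
6. <>(~c & ((a -> ~a) -> (~c -> b))), v
7. ~c -> b, v
8. b, v
9. ~c & ((a -> ~a) -> (~c -> b)), w
10. ~c, w
11. (a -> ~a) -> (~c -> b), w
12. ~c -> b, w
13. b, w
Accessibility: uRu, uRv, vRv, vRw, wRw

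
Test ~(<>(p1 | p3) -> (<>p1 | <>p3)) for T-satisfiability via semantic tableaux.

Unsatisfiable (every branch closes)

1. ~(<>(p1 | p3) -> (<>p1 | <>p3)), 0
2. <>(p1 | p3), 0
3. ~(<>p1 | <>p3), 0
4. ~<>p1, 0
5. ~<>p3, 0
6. ~p1, 0
7. ~p3, 0
8. p1 | p3, 1
9. ~p1, 1
10. ~p3, 1
11. p3, 1
Accessibility: 0R0, 0R1, 1R1
Branch closes: p3 and ~p3 both at 1.
Every branch closes; the branch above is one of them.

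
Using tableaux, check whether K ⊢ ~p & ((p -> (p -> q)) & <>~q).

Invalid (countermodel exists)

Tableau for the negation ~(~p & ((p -> (p -> q)) & <>~q)):
1. ~(~p & ((p -> (p -> q)) & <>~q)), u
2. ~((p -> (p -> q)) & <>~q), u   [~&-rule on 1 (branches; this branch)]
3. ~<>~q, u   [~&-rule on 2 (branches; this branch)]
The negation has an open branch (countermodel exists).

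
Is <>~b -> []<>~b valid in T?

Tableau for the negation ~(<>~b -> []<>~b):
1. ~(<>~b -> []<>~b), 0
2. <>~b, 0
3. ~[]<>~b, 0
4. ~b, 1
5. ~<>~b, 2
6. b, 2
Accessibility: 0R0, 0R1, 0R2, 1R1, 2R2
The negation has an open branch (countermodel exists).

Not valid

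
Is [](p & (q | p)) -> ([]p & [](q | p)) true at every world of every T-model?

Tableau for the negation ~([](p & (q | p)) -> ([]p & [](q | p))):
1. ~([](p & (q | p)) -> ([]p & [](q | p))), w0
2. [](p & (q | p)), w0
3. ~([]p & [](q | p)), w0
4. p & (q | p), w0
5. p, w0
6. q | p, w0
7. ~[](q | p), w0
8. ~(q | p), w1
9. ~q, w1
10. ~p, w1
11. p & (q | p), w1
12. p, w1
13. q | p, w1
Accessibility: w0Rw0, w0Rw1, w1Rw1
Branch closes: p and ~p both at w1.
Every branch of the negation's tableau closes; the branch above is one of them.

Yes, valid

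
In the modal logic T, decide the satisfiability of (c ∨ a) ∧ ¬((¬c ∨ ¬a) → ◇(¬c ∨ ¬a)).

1. (c ∨ a) ∧ ¬((¬c ∨ ¬a) → ◇(¬c ∨ ¬a)), u
2. c ∨ a, u
3. ¬((¬c ∨ ¬a) → ◇(¬c ∨ ¬a)), u
4. ¬c ∨ ¬a, u
5. ¬◇(¬c ∨ ¬a), u
6. ¬(¬c ∨ ¬a), u
7. c, u
8. a, u
9. ¬a, u
Accessibility: uRu
Branch closes: a and ¬a both at u.
Every branch closes; the branch above is one of them.

Unsatisfiable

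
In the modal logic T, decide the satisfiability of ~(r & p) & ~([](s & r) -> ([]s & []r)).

Unsatisfiable

1. ~(r & p) & ~([](s & r) -> ([]s & []r)), 0
2. ~(r & p), 0
3. ~([](s & r) -> ([]s & []r)), 0
4. [](s & r), 0
5. ~([]s & []r), 0
6. s & r, 0
7. s, 0
8. r, 0
9. ~p, 0
10. ~[]r, 0
11. ~r, 1
12. s & r, 1
13. s, 1
14. r, 1
Accessibility: 0R0, 0R1, 1R1
Branch closes: r and ~r both at 1.
(One branch shown.) All branches close.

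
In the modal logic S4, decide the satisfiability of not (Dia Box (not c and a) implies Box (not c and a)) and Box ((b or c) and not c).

Yes, satisfiable

1. not (Dia Box (not c and a) implies Box (not c and a)) and Box ((b or c) and not c), 0
2. not (Dia Box (not c and a) implies Box (not c and a)), 0   [and-rule on 1]
3. Box ((b or c) and not c), 0   [and-rule on 1]
4. Dia Box (not c and a), 0   [neg-implies-rule on 2]
5. not Box (not c and a), 0   [neg-implies-rule on 2]
6. (b or c) and not c, 0   [Box-rule on 3 via 0R0]
7. b or c, 0   [and-rule on 6]
8. not c, 0   [and-rule on 6]
9. b, 0   [or-rule on 7 (branches; this branch)]
10. Box (not c and a), 1   [Dia-rule on 4: fresh world 1, 0R1]
11. (b or c) and not c, 1   [Box-rule on 3 via 0R1]
12. b or c, 1   [and-rule on 11]
13. not c, 1   [and-rule on 11]
14. not c and a, 1   [Box-rule on 10 via 1R1]
15. a, 1   [and-rule on 14]
16. b, 1   [or-rule on 12 (branches; this branch)]
17. not (not c and a), 2   [neg-Box-rule on 5: fresh world 2, 0R2]
18. (b or c) and not c, 2   [Box-rule on 3 via 0R2]
19. b or c, 2   [and-rule on 18]
20. not c, 2   [and-rule on 18]
21. not a, 2   [neg-and-rule on 17 (branches; this branch)]
22. b, 2   [or-rule on 19 (branches; this branch)]
Accessibility: 0R0, 0R1, 0R2, 1R1, 2R2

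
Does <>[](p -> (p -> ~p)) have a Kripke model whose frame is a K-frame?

Satisfiable

1. <>[](p -> (p -> ~p)), w0
2. [](p -> (p -> ~p)), w1
Accessibility: w0Rw1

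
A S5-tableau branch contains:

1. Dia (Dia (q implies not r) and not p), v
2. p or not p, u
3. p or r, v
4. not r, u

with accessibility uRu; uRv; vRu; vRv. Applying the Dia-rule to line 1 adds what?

a fresh world w with vRw, and Dia (q implies not r) and not p at w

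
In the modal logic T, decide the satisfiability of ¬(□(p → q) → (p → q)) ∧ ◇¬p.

No, unsatisfiable

1. ¬(□(p → q) → (p → q)) ∧ ◇¬p, u
2. ¬(□(p → q) → (p → q)), u
3. ◇¬p, u
4. □(p → q), u
5. ¬(p → q), u
6. p, u
7. ¬q, u
8. p → q, u
9. q, u
Accessibility: uRu
Branch closes: q and ¬q both at u.
All branches of the tableau close; one closing branch shown above.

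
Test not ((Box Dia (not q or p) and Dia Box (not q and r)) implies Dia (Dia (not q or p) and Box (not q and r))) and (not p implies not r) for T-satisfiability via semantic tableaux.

No, unsatisfiable

1. not ((Box Dia (not q or p) and Dia Box (not q and r)) implies Dia (Dia (not q or p) and Box (not q and r))) and (not p implies not r), 0
2. not ((Box Dia (not q or p) and Dia Box (not q and r)) implies Dia (Dia (not q or p) and Box (not q and r))), 0   [and-rule on 1]
3. not p implies not r, 0   [and-rule on 1]
4. Box Dia (not q or p) and Dia Box (not q and r), 0   [neg-implies-rule on 2]
5. not Dia (Dia (not q or p) and Box (not q and r)), 0   [neg-implies-rule on 2]
6. Box Dia (not q or p), 0   [and-rule on 4]
7. Dia Box (not q and r), 0   [and-rule on 4]
8. not (Dia (not q or p) and Box (not q and r)), 0   [neg-Dia-rule on 5 via 0R0]
9. Dia (not q or p), 0   [Box-rule on 6 via 0R0]
10. not r, 0   [implies-rule on 3 (branches; this branch)]
11. not Box (not q and r), 0   [neg-and-rule on 8 (branches; this branch)]
12. Box (not q and r), 1   [Dia-rule on 7: fresh world 1, 0R1]
13. not (Dia (not q or p) and Box (not q and r)), 1   [neg-Dia-rule on 5 via 0R1]
14. Dia (not q or p), 1   [Box-rule on 6 via 0R1]
15. not q and r, 1   [Box-rule on 12 via 1R1]
16. not q, 1   [and-rule on 15]
17. r, 1   [and-rule on 15]
18. not Box (not q and r), 1   [neg-and-rule on 13 (branches; this branch)]
19. not q or p, 2   [Dia-rule on 9: fresh world 2, 0R2]
20. not (Dia (not q or p) and Box (not q and r)), 2   [neg-Dia-rule on 5 via 0R2]
21. Dia (not q or p), 2   [Box-rule on 6 via 0R2]
22. p, 2   [or-rule on 19 (branches; this branch)]
23. not Box (not q and r), 2   [neg-and-rule on 20 (branches; this branch)]
24. not (not q and r), 3   [neg-Box-rule on 11: fresh world 3, 0R3]
25. not (Dia (not q or p) and Box (not q and r)), 3   [neg-Dia-rule on 5 via 0R3]
26. Dia (not q or p), 3   [Box-rule on 6 via 0R3]
27. not r, 3   [neg-and-rule on 24 (branches; this branch)]
28. not Dia (not q or p), 3   [neg-and-rule on 25 (branches; this branch)]
29. not (not q or p), 3   [neg-Dia-rule on 28 via 3R3]
30. q, 3   [neg-or-rule on 29]
31. not p, 3   [neg-or-rule on 29]
32. not q or p, 4   [Dia-rule on 14: fresh world 4, 1R4]
33. not q and r, 4   [Box-rule on 12 via 1R4]
34. not q, 4   [and-rule on 33]
35. r, 4   [and-rule on 33]
36. p, 4   [or-rule on 32 (branches; this branch)]
37. not (not q and r), 5   [neg-Box-rule on 18: fresh world 5, 1R5]
38. not q and r, 5   [Box-rule on 12 via 1R5]
39. not q, 5   [and-rule on 38]
40. r, 5   [and-rule on 38]
41. not r, 5   [neg-and-rule on 37 (branches; this branch)]
Accessibility: 0R0, 0R1, 0R2, 0R3, 1R1, 1R4, 1R5, 2R2, 3R3, 4R4, 5R5
Branch closes: r and not r both at 5.
Every branch closes; the branch above is one of them.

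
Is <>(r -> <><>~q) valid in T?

Tableau for the negation ~<>(r -> <><>~q):
1. ~<>(r -> <><>~q), 0
2. ~(r -> <><>~q), 0
3. r, 0
4. ~<><>~q, 0
5. ~<>~q, 0
6. q, 0
Accessibility: 0R0
The negation has an open branch (countermodel exists).

Not valid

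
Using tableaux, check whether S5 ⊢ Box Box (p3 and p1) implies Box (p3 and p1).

Valid

Tableau for the negation not (Box Box (p3 and p1) implies Box (p3 and p1)):
1. not (Box Box (p3 and p1) implies Box (p3 and p1)), w0
2. Box Box (p3 and p1), w0
3. not Box (p3 and p1), w0
4. Box (p3 and p1), w0
5. p3 and p1, w0
6. p3, w0
7. p1, w0
8. not (p3 and p1), w1
9. Box (p3 and p1), w1
10. p3 and p1, w1
11. p3, w1
12. p1, w1
13. not p1, w1
Accessibility: w0Rw0, w0Rw1, w1Rw0, w1Rw1
Branch closes: p1 and not p1 both at w1.
Every branch of the negation's tableau closes; the branch above is one of them.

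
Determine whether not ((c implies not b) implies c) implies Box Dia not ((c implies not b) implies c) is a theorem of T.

Not valid

Tableau for the negation not (not ((c implies not b) implies c) implies Box Dia not ((c implies not b) implies c)):
1. not (not ((c implies not b) implies c) implies Box Dia not ((c implies not b) implies c)), w0
2. not ((c implies not b) implies c), w0
3. not Box Dia not ((c implies not b) implies c), w0
4. c implies not b, w0
5. not c, w0
6. not b, w0
7. not Dia not ((c implies not b) implies c), w1
8. (c implies not b) implies c, w1
9. c, w1
Accessibility: w0Rw0, w0Rw1, w1Rw1
The negation has an open branch (countermodel exists).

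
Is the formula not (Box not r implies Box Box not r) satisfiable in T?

Satisfiable (open branch found)

1. not (Box not r implies Box Box not r), u
2. Box not r, u
3. not Box Box not r, u
4. not r, u
5. not Box not r, v
6. not r, v
7. r, w
Accessibility: uRu, uRv, vRv, vRw, wRw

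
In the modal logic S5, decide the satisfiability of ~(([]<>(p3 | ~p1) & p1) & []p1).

1. ~(([]<>(p3 | ~p1) & p1) & []p1), 0
2. ~[]p1, 0
3. ~p1, 1
Accessibility: 0R0, 0R1, 1R0, 1R1

Satisfiable (open branch found)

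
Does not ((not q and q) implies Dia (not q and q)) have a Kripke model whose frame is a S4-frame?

No, unsatisfiable

1. not ((not q and q) implies Dia (not q and q)), 0
2. not q and q, 0
3. not Dia (not q and q), 0
4. not q, 0
5. q, 0
Accessibility: 0R0
Branch closes: q and not q both at 0.
(One branch shown.) All branches close.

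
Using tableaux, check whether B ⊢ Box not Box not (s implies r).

Tableau for the negation not Box not Box not (s implies r):
1. not Box not Box not (s implies r), w0
2. Box not (s implies r), w1
3. not (s implies r), w0
4. s, w0
5. not r, w0
6. not (s implies r), w1
7. s, w1
8. not r, w1
Accessibility: w0Rw0, w0Rw1, w1Rw0, w1Rw1
The negation has an open branch (countermodel exists).

No, not valid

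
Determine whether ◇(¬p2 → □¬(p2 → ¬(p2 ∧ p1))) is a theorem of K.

Tableau for the negation ¬◇(¬p2 → □¬(p2 → ¬(p2 ∧ p1))):
1. ¬◇(¬p2 → □¬(p2 → ¬(p2 ∧ p1))), u
The negation has an open branch (countermodel exists).

Invalid (countermodel exists)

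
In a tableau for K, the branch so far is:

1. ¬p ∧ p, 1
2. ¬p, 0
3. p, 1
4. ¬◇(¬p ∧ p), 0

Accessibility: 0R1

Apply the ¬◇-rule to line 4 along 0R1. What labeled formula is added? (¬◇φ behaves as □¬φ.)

¬◇φ behaves as □¬φ: propagate the negated body to each accessible world.

¬(¬p ∧ p), 1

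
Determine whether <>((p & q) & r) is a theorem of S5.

Tableau for the negation ~<>((p & q) & r):
1. ~<>((p & q) & r), u
2. ~((p & q) & r), u   [~<>-rule on 1 via uRu]
3. ~r, u   [~&-rule on 2 (branches; this branch)]
Accessibility: uRu
The negation has an open branch (countermodel exists).

Invalid (countermodel exists)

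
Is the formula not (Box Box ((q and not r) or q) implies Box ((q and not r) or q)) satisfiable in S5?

Unsatisfiable (every branch closes)

1. not (Box Box ((q and not r) or q) implies Box ((q and not r) or q)), w0
2. Box Box ((q and not r) or q), w0   [neg-implies-rule on 1]
3. not Box ((q and not r) or q), w0   [neg-implies-rule on 1]
4. Box ((q and not r) or q), w0   [Box-rule on 2 via w0Rw0]
5. (q and not r) or q, w0   [Box-rule on 4 via w0Rw0]
6. q and not r, w0   [or-rule on 5 (branches; this branch)]
7. q, w0   [and-rule on 6]
8. not r, w0   [and-rule on 6]
9. not ((q and not r) or q), w1   [neg-Box-rule on 3: fresh world w1, w0Rw1]
10. not (q and not r), w1   [neg-or-rule on 9]
11. not q, w1   [neg-or-rule on 9]
12. Box ((q and not r) or q), w1   [Box-rule on 2 via w0Rw1]
13. (q and not r) or q, w1   [Box-rule on 4 via w0Rw1]
14. r, w1   [neg-and-rule on 10 (branches; this branch)]
15. q and not r, w1   [or-rule on 13 (branches; this branch)]
16. q, w1   [and-rule on 15]
17. not r, w1   [and-rule on 15]
Accessibility: w0Rw0, w0Rw1, w1Rw0, w1Rw1
Branch closes: q and not q both at w1.
All branches of the tableau close; one closing branch shown above.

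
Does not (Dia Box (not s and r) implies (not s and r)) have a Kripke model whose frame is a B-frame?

Unsatisfiable

1. not (Dia Box (not s and r) implies (not s and r)), w0
2. Dia Box (not s and r), w0
3. not (not s and r), w0
4. not r, w0
5. Box (not s and r), w1
6. not s and r, w0
7. not s, w0
8. r, w0
Accessibility: w0Rw0, w0Rw1, w1Rw0, w1Rw1
Branch closes: r and not r both at w0.
Every branch closes; the branch above is one of them.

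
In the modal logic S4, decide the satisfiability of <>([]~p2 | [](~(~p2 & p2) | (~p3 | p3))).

Satisfiable

1. <>([]~p2 | [](~(~p2 & p2) | (~p3 | p3))), 0
2. []~p2 | [](~(~p2 & p2) | (~p3 | p3)), 1
3. [](~(~p2 & p2) | (~p3 | p3)), 1
4. ~(~p2 & p2) | (~p3 | p3), 1
5. ~p3 | p3, 1
6. p3, 1
Accessibility: 0R0, 0R1, 1R1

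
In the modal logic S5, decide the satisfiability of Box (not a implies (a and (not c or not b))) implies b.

1. Box (not a implies (a and (not c or not b))) implies b, 0
2. b, 0
Accessibility: 0R0

Satisfiable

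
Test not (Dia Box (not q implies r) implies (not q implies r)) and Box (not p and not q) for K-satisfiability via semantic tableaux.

Satisfiable

1. not (Dia Box (not q implies r) implies (not q implies r)) and Box (not p and not q), u
2. not (Dia Box (not q implies r) implies (not q implies r)), u
3. Box (not p and not q), u
4. Dia Box (not q implies r), u
5. not (not q implies r), u
6. not q, u
7. not r, u
8. Box (not q implies r), v
9. not p and not q, v
10. not p, v
11. not q, v
Accessibility: uRv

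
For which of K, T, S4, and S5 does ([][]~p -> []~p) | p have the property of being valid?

T-tableau for the negation ~(([][]~p -> []~p) | p):
1. ~(([][]~p -> []~p) | p), u
2. ~([][]~p -> []~p), u
3. ~p, u
4. [][]~p, u
5. ~[]~p, u
6. []~p, u
7. p, v
8. []~p, v
9. ~p, v
Accessibility: uRu, uRv, vRv
Branch closes: p and ~p both at v.
Every branch closes (one shown): valid in T, hence also in S4, S5 (every theorem of T is a theorem of S4 and S5).
K-tableau for the negation ~(([][]~p -> []~p) | p):
1. ~(([][]~p -> []~p) | p), u
2. ~([][]~p -> []~p), u
3. ~p, u
4. [][]~p, u
5. ~[]~p, u
6. p, v
7. []~p, v
Accessibility: uRv
Complete open branch: countermodel on a K-frame, so not valid in K.

T, S4, S5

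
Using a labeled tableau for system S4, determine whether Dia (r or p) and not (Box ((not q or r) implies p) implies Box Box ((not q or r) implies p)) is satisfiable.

Unsatisfiable (every branch closes)

1. Dia (r or p) and not (Box ((not q or r) implies p) implies Box Box ((not q or r) implies p)), w0
2. Dia (r or p), w0
3. not (Box ((not q or r) implies p) implies Box Box ((not q or r) implies p)), w0
4. Box ((not q or r) implies p), w0
5. not Box Box ((not q or r) implies p), w0
6. (not q or r) implies p, w0
7. not (not q or r), w0
8. q, w0
9. not r, w0
10. r or p, w1
11. (not q or r) implies p, w1
12. p, w1
13. not (not q or r), w1
14. q, w1
15. not r, w1
16. not Box ((not q or r) implies p), w2
17. (not q or r) implies p, w2
18. not (not q or r), w2
19. q, w2
20. not r, w2
21. not ((not q or r) implies p), w3
22. not q or r, w3
23. not p, w3
24. (not q or r) implies p, w3
25. r, w3
26. not (not q or r), w3
27. q, w3
28. not r, w3
Accessibility: w0Rw0, w0Rw1, w0Rw2, w0Rw3, w1Rw1, w2Rw2, w2Rw3, w3Rw3
Branch closes: r and not r both at w3.
(One branch shown.) All branches close.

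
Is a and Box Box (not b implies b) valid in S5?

Invalid (countermodel exists)

Tableau for the negation not (a and Box Box (not b implies b)):
1. not (a and Box Box (not b implies b)), 0
2. not Box Box (not b implies b), 0   [neg-and-rule on 1 (branches; this branch)]
3. not Box (not b implies b), 1   [neg-Box-rule on 2: fresh world 1, 0R1]
4. not (not b implies b), 2   [neg-Box-rule on 3: fresh world 2, 1R2]
5. not b, 2   [neg-implies-rule on 4]
Accessibility: 0R0, 0R1, 0R2, 1R0, 1R1, 1R2, 2R0, 2R1, 2R2
The negation has an open branch (countermodel exists).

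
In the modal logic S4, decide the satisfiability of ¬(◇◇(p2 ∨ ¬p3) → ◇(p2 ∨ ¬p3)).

1. ¬(◇◇(p2 ∨ ¬p3) → ◇(p2 ∨ ¬p3)), u
2. ◇◇(p2 ∨ ¬p3), u   [¬→-rule on 1]
3. ¬◇(p2 ∨ ¬p3), u   [¬→-rule on 1]
4. ¬(p2 ∨ ¬p3), u   [¬◇-rule on 3 via uRu]
5. ¬p2, u   [¬∨-rule on 4]
6. p3, u   [¬∨-rule on 4]
7. ◇(p2 ∨ ¬p3), v   [◇-rule on 2: fresh world v, uRv]
8. ¬(p2 ∨ ¬p3), v   [¬◇-rule on 3 via uRv]
9. ¬p2, v   [¬∨-rule on 8]
10. p3, v   [¬∨-rule on 8]
11. p2 ∨ ¬p3, w   [◇-rule on 7: fresh world w, vRw]
12. ¬(p2 ∨ ¬p3), w   [¬◇-rule on 3 via uRw]
13. ¬p2, w   [¬∨-rule on 12]
14. p3, w   [¬∨-rule on 12]
15. ¬p3, w   [∨-rule on 11 (branches; this branch)]
Accessibility: uRu, uRv, uRw, vRv, vRw, wRw
Branch closes: p3 and ¬p3 both at w.
Every branch closes; the branch above is one of them.

Unsatisfiable (every branch closes)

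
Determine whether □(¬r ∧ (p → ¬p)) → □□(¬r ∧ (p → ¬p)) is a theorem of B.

No, not valid

Tableau for the negation ¬(□(¬r ∧ (p → ¬p)) → □□(¬r ∧ (p → ¬p))):
1. ¬(□(¬r ∧ (p → ¬p)) → □□(¬r ∧ (p → ¬p))), 0
2. □(¬r ∧ (p → ¬p)), 0
3. ¬□□(¬r ∧ (p → ¬p)), 0
4. ¬r ∧ (p → ¬p), 0
5. ¬r, 0
6. p → ¬p, 0
7. ¬p, 0
8. ¬□(¬r ∧ (p → ¬p)), 1
9. ¬r ∧ (p → ¬p), 1
10. ¬r, 1
11. p → ¬p, 1
12. ¬p, 1
13. ¬(¬r ∧ (p → ¬p)), 2
14. ¬(p → ¬p), 2
15. p, 2
Accessibility: 0R0, 0R1, 1R0, 1R1, 1R2, 2R1, 2R2
The negation has an open branch (countermodel exists).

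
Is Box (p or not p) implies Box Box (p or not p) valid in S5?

Tableau for the negation not (Box (p or not p) implies Box Box (p or not p)):
1. not (Box (p or not p) implies Box Box (p or not p)), u
2. Box (p or not p), u
3. not Box Box (p or not p), u
4. p or not p, u
5. not p, u
6. not Box (p or not p), v
7. p or not p, v
8. not p, v
9. not (p or not p), w
10. not p, w
11. p, w
Accessibility: uRu, uRv, uRw, vRu, vRv, vRw, wRu, wRv, wRw
Branch closes: p and not p both at w.
All branches of the negation close; one closing branch shown above.

Yes, valid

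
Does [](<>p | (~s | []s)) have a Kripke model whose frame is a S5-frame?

1. [](<>p | (~s | []s)), u
2. <>p | (~s | []s), u
3. ~s | []s, u
4. []s, u
5. s, u
Accessibility: uRu

Yes, satisfiable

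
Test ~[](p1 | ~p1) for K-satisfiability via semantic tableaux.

No, unsatisfiable

1. ~[](p1 | ~p1), 0
2. ~(p1 | ~p1), 1
3. ~p1, 1
4. p1, 1
Accessibility: 0R1
Branch closes: p1 and ~p1 both at 1.
All branches of the tableau close; one closing branch shown above.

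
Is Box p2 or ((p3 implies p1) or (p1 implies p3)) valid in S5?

Tableau for the negation not (Box p2 or ((p3 implies p1) or (p1 implies p3))):
1. not (Box p2 or ((p3 implies p1) or (p1 implies p3))), 0
2. not Box p2, 0
3. not ((p3 implies p1) or (p1 implies p3)), 0
4. not (p3 implies p1), 0
5. not (p1 implies p3), 0
6. p3, 0
7. not p1, 0
8. p1, 0
9. not p3, 0
Accessibility: 0R0
Branch closes: p1 and not p1 both at 0.
All branches of the negation close; one closing branch shown above.

Valid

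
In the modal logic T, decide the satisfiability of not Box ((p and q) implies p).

No, unsatisfiable

1. not Box ((p and q) implies p), 0
2. not ((p and q) implies p), 1   [neg-Box-rule on 1: fresh world 1, 0R1]
3. p and q, 1   [neg-implies-rule on 2]
4. not p, 1   [neg-implies-rule on 2]
5. p, 1   [and-rule on 3]
6. q, 1   [and-rule on 3]
Accessibility: 0R0, 0R1, 1R1
Branch closes: p and not p both at 1.
Every branch closes; the branch above is one of them.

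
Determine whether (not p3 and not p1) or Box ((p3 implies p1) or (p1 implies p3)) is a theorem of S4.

Valid

Tableau for the negation not ((not p3 and not p1) or Box ((p3 implies p1) or (p1 implies p3))):
1. not ((not p3 and not p1) or Box ((p3 implies p1) or (p1 implies p3))), w0
2. not (not p3 and not p1), w0   [neg-or-rule on 1]
3. not Box ((p3 implies p1) or (p1 implies p3)), w0   [neg-or-rule on 1]
4. p1, w0   [neg-and-rule on 2 (branches; this branch)]
5. not ((p3 implies p1) or (p1 implies p3)), w1   [neg-Box-rule on 3: fresh world w1, w0Rw1]
6. not (p3 implies p1), w1   [neg-or-rule on 5]
7. not (p1 implies p3), w1   [neg-or-rule on 5]
8. p3, w1   [neg-implies-rule on 6]
9. not p1, w1   [neg-implies-rule on 6]
10. p1, w1   [neg-implies-rule on 7]
11. not p3, w1   [neg-implies-rule on 7]
Accessibility: w0Rw0, w0Rw1, w1Rw1
Branch closes: p1 and not p1 both at w1.
Every branch of the negation's tableau closes; the branch above is one of them.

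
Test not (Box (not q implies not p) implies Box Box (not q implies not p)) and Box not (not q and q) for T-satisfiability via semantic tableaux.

1. not (Box (not q implies not p) implies Box Box (not q implies not p)) and Box not (not q and q), w0
2. not (Box (not q implies not p) implies Box Box (not q implies not p)), w0
3. Box not (not q and q), w0
4. Box (not q implies not p), w0
5. not Box Box (not q implies not p), w0
6. not (not q and q), w0
7. not q implies not p, w0
8. not q, w0
9. not p, w0
10. not Box (not q implies not p), w1
11. not (not q and q), w1
12. not q implies not p, w1
13. not q, w1
14. not p, w1
15. not (not q implies not p), w2
16. not q, w2
17. p, w2
Accessibility: w0Rw0, w0Rw1, w1Rw1, w1Rw2, w2Rw2

Satisfiable (open branch found)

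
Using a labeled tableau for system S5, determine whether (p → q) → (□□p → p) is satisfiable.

1. (p → q) → (□□p → p), u
2. □□p → p, u
3. p, u
Accessibility: uRu

Yes, satisfiable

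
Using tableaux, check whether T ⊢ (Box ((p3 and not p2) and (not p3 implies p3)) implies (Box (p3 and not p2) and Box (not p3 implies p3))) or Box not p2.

Yes, valid

Tableau for the negation not ((Box ((p3 and not p2) and (not p3 implies p3)) implies (Box (p3 and not p2) and Box (not p3 implies p3))) or Box not p2):
1. not ((Box ((p3 and not p2) and (not p3 implies p3)) implies (Box (p3 and not p2) and Box (not p3 implies p3))) or Box not p2), w0
2. not (Box ((p3 and not p2) and (not p3 implies p3)) implies (Box (p3 and not p2) and Box (not p3 implies p3))), w0   [neg-or-rule on 1]
3. not Box not p2, w0   [neg-or-rule on 1]
4. Box ((p3 and not p2) and (not p3 implies p3)), w0   [neg-implies-rule on 2]
5. not (Box (p3 and not p2) and Box (not p3 implies p3)), w0   [neg-implies-rule on 2]
6. (p3 and not p2) and (not p3 implies p3), w0   [Box-rule on 4 via w0Rw0]
7. p3 and not p2, w0   [and-rule on 6]
8. not p3 implies p3, w0   [and-rule on 6]
9. p3, w0   [and-rule on 7]
10. not p2, w0   [and-rule on 7]
11. not Box (not p3 implies p3), w0   [neg-and-rule on 5 (branches; this branch)]
12. p2, w1   [neg-Box-rule on 3: fresh world w1, w0Rw1]
13. (p3 and not p2) and (not p3 implies p3), w1   [Box-rule on 4 via w0Rw1]
14. p3 and not p2, w1   [and-rule on 13]
15. not p3 implies p3, w1   [and-rule on 13]
16. p3, w1   [and-rule on 14]
17. not p2, w1   [and-rule on 14]
Accessibility: w0Rw0, w0Rw1, w1Rw1
Branch closes: p2 and not p2 both at w1.
Every branch of the negation's tableau closes; the branch above is one of them.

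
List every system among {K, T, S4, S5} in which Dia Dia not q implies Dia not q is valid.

S4-tableau for the negation not (Dia Dia not q implies Dia not q):
1. not (Dia Dia not q implies Dia not q), u
2. Dia Dia not q, u
3. not Dia not q, u
4. q, u
5. Dia not q, v
6. q, v
7. not q, w
8. q, w
Accessibility: uRu, uRv, uRw, vRv, vRw, wRw
Branch closes: q and not q both at w.
Every branch closes (one shown): valid in S4, hence also in S5 (every theorem of S4 is a theorem of S5).
T-tableau for the negation not (Dia Dia not q implies Dia not q):
1. not (Dia Dia not q implies Dia not q), u
2. Dia Dia not q, u
3. not Dia not q, u
4. q, u
5. Dia not q, v
6. q, v
7. not q, w
Accessibility: uRu, uRv, vRv, vRw, wRw
Complete open branch: countermodel on a T-frame, so not valid in T, nor in K (the same frame is also a K-frame).

S4, S5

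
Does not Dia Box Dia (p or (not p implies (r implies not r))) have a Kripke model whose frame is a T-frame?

1. not Dia Box Dia (p or (not p implies (r implies not r))), u
2. not Box Dia (p or (not p implies (r implies not r))), u
3. not Dia (p or (not p implies (r implies not r))), v
4. not Box Dia (p or (not p implies (r implies not r))), v
5. not (p or (not p implies (r implies not r))), v
6. not p, v
7. not (not p implies (r implies not r)), v
8. not (r implies not r), v
9. r, v
10. not Dia (p or (not p implies (r implies not r))), w
11. not (p or (not p implies (r implies not r))), w
12. not p, w
13. not (not p implies (r implies not r)), w
14. not (r implies not r), w
15. r, w
Accessibility: uRu, uRv, vRv, vRw, wRw

Satisfiable (open branch found)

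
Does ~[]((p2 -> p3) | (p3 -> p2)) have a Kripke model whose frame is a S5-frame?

1. ~[]((p2 -> p3) | (p3 -> p2)), 0
2. ~((p2 -> p3) | (p3 -> p2)), 1   [~[]-rule on 1: fresh world 1, 0R1]
3. ~(p2 -> p3), 1   [~|-rule on 2]
4. ~(p3 -> p2), 1   [~|-rule on 2]
5. p2, 1   [~->-rule on 3]
6. ~p3, 1   [~->-rule on 3]
7. p3, 1   [~->-rule on 4]
8. ~p2, 1   [~->-rule on 4]
Accessibility: 0R0, 0R1, 1R0, 1R1
Branch closes: p3 and ~p3 both at 1.
Every branch closes; the branch above is one of them.

Unsatisfiable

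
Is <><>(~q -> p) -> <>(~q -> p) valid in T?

Tableau for the negation ~(<><>(~q -> p) -> <>(~q -> p)):
1. ~(<><>(~q -> p) -> <>(~q -> p)), 0
2. <><>(~q -> p), 0   [~->-rule on 1]
3. ~<>(~q -> p), 0   [~->-rule on 1]
4. ~(~q -> p), 0   [~<>-rule on 3 via 0R0]
5. ~q, 0   [~->-rule on 4]
6. ~p, 0   [~->-rule on 4]
7. <>(~q -> p), 1   [<>-rule on 2: fresh world 1, 0R1]
8. ~(~q -> p), 1   [~<>-rule on 3 via 0R1]
9. ~q, 1   [~->-rule on 8]
10. ~p, 1   [~->-rule on 8]
11. ~q -> p, 2   [<>-rule on 7: fresh world 2, 1R2]
12. p, 2   [->-rule on 11 (branches; this branch)]
Accessibility: 0R0, 0R1, 1R1, 1R2, 2R2
The negation has an open branch (countermodel exists).

No, not valid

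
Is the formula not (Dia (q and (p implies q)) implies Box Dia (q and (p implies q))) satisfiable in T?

1. not (Dia (q and (p implies q)) implies Box Dia (q and (p implies q))), w0
2. Dia (q and (p implies q)), w0   [neg-implies-rule on 1]
3. not Box Dia (q and (p implies q)), w0   [neg-implies-rule on 1]
4. q and (p implies q), w1   [Dia-rule on 2: fresh world w1, w0Rw1]
5. q, w1   [and-rule on 4]
6. p implies q, w1   [and-rule on 4]
7. not Dia (q and (p implies q)), w2   [neg-Box-rule on 3: fresh world w2, w0Rw2]
8. not (q and (p implies q)), w2   [neg-Dia-rule on 7 via w2Rw2]
9. not (p implies q), w2   [neg-and-rule on 8 (branches; this branch)]
10. p, w2   [neg-implies-rule on 9]
11. not q, w2   [neg-implies-rule on 9]
Accessibility: w0Rw0, w0Rw1, w0Rw2, w1Rw1, w2Rw2

Yes, satisfiable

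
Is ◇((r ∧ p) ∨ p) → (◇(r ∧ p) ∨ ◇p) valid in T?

Valid

Tableau for the negation ¬(◇((r ∧ p) ∨ p) → (◇(r ∧ p) ∨ ◇p)):
1. ¬(◇((r ∧ p) ∨ p) → (◇(r ∧ p) ∨ ◇p)), 0
2. ◇((r ∧ p) ∨ p), 0
3. ¬(◇(r ∧ p) ∨ ◇p), 0
4. ¬◇(r ∧ p), 0
5. ¬◇p, 0
6. ¬(r ∧ p), 0
7. ¬p, 0
8. (r ∧ p) ∨ p, 1
9. ¬(r ∧ p), 1
10. ¬p, 1
11. r ∧ p, 1
12. r, 1
13. p, 1
Accessibility: 0R0, 0R1, 1R1
Branch closes: p and ¬p both at 1.
All branches of the negation close; one closing branch shown above.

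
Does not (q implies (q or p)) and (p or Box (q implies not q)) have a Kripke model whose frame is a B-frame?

No, unsatisfiable

1. not (q implies (q or p)) and (p or Box (q implies not q)), 0
2. not (q implies (q or p)), 0   [and-rule on 1]
3. p or Box (q implies not q), 0   [and-rule on 1]
4. q, 0   [neg-implies-rule on 2]
5. not (q or p), 0   [neg-implies-rule on 2]
6. not q, 0   [neg-or-rule on 5]
7. not p, 0   [neg-or-rule on 5]
Accessibility: 0R0
Branch closes: q and not q both at 0.
All branches of the tableau close; one closing branch shown above.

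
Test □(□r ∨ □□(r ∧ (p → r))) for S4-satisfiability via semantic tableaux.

1. □(□r ∨ □□(r ∧ (p → r))), u
2. □r ∨ □□(r ∧ (p → r)), u
3. □□(r ∧ (p → r)), u
4. □(r ∧ (p → r)), u
5. r ∧ (p → r), u
6. r, u
7. p → r, u
Accessibility: uRu

Satisfiable (open branch found)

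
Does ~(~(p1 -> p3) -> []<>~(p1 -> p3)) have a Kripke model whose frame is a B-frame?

No, unsatisfiable

1. ~(~(p1 -> p3) -> []<>~(p1 -> p3)), w0
2. ~(p1 -> p3), w0
3. ~[]<>~(p1 -> p3), w0
4. p1, w0
5. ~p3, w0
6. ~<>~(p1 -> p3), w1
7. p1 -> p3, w0
8. p1 -> p3, w1
9. p3, w0
Accessibility: w0Rw0, w0Rw1, w1Rw0, w1Rw1
Branch closes: p3 and ~p3 both at w0.
(One branch shown.) All branches close.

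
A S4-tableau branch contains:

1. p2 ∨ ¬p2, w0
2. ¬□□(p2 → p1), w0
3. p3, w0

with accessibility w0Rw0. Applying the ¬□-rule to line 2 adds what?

a fresh world w1 with w0Rw1, and ¬□(p2 → p1) at w1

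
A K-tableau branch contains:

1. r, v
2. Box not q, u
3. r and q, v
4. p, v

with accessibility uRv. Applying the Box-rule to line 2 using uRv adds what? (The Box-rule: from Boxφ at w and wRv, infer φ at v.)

not q, v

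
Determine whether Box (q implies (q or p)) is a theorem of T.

Valid

Tableau for the negation not Box (q implies (q or p)):
1. not Box (q implies (q or p)), u
2. not (q implies (q or p)), v   [neg-Box-rule on 1: fresh world v, uRv]
3. q, v   [neg-implies-rule on 2]
4. not (q or p), v   [neg-implies-rule on 2]
5. not q, v   [neg-or-rule on 4]
6. not p, v   [neg-or-rule on 4]
Accessibility: uRu, uRv, vRv
Branch closes: q and not q both at v.
Every branch of the negation's tableau closes; the branch above is one of them.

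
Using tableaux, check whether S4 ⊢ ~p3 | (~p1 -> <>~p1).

Yes, valid

Tableau for the negation ~(~p3 | (~p1 -> <>~p1)):
1. ~(~p3 | (~p1 -> <>~p1)), u
2. p3, u   [~|-rule on 1]
3. ~(~p1 -> <>~p1), u   [~|-rule on 1]
4. ~p1, u   [~->-rule on 3]
5. ~<>~p1, u   [~->-rule on 3]
6. p1, u   [~<>-rule on 5 via uRu]
Accessibility: uRu
Branch closes: p1 and ~p1 both at u.
All branches of the negation close; one closing branch shown above.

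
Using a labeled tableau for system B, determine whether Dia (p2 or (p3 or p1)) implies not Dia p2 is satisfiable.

Satisfiable (open branch found)

1. Dia (p2 or (p3 or p1)) implies not Dia p2, w0
2. not Dia p2, w0
3. not p2, w0
Accessibility: w0Rw0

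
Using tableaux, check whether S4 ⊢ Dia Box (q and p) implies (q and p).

Invalid (countermodel exists)

Tableau for the negation not (Dia Box (q and p) implies (q and p)):
1. not (Dia Box (q and p) implies (q and p)), u
2. Dia Box (q and p), u
3. not (q and p), u
4. not p, u
5. Box (q and p), v
6. q and p, v
7. q, v
8. p, v
Accessibility: uRu, uRv, vRv
The negation has an open branch (countermodel exists).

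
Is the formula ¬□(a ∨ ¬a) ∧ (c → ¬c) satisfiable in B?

1. ¬□(a ∨ ¬a) ∧ (c → ¬c), u
2. ¬□(a ∨ ¬a), u   [∧-rule on 1]
3. c → ¬c, u   [∧-rule on 1]
4. ¬c, u   [→-rule on 3 (branches; this branch)]
5. ¬(a ∨ ¬a), v   [¬□-rule on 2: fresh world v, uRv]
6. ¬a, v   [¬∨-rule on 5]
7. a, v   [¬∨-rule on 5]
Accessibility: uRu, uRv, vRu, vRv
Branch closes: a and ¬a both at v.
(One branch shown.) All branches close.

No, unsatisfiable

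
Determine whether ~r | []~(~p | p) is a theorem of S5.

No, not valid

Tableau for the negation ~(~r | []~(~p | p)):
1. ~(~r | []~(~p | p)), 0
2. r, 0
3. ~[]~(~p | p), 0
4. ~p | p, 1
5. p, 1
Accessibility: 0R0, 0R1, 1R0, 1R1
The negation has an open branch (countermodel exists).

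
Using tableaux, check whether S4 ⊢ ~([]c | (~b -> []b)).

Tableau for the negation []c | (~b -> []b):
1. []c | (~b -> []b), 0
2. ~b -> []b, 0   [|-rule on 1 (branches; this branch)]
3. []b, 0   [->-rule on 2 (branches; this branch)]
4. b, 0   [[]-rule on 3 via 0R0]
Accessibility: 0R0
The negation has an open branch (countermodel exists).

Not valid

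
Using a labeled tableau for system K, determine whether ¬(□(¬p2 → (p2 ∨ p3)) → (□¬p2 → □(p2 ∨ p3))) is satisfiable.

Unsatisfiable (every branch closes)

1. ¬(□(¬p2 → (p2 ∨ p3)) → (□¬p2 → □(p2 ∨ p3))), u
2. □(¬p2 → (p2 ∨ p3)), u
3. ¬(□¬p2 → □(p2 ∨ p3)), u
4. □¬p2, u
5. ¬□(p2 ∨ p3), u
6. ¬(p2 ∨ p3), v
7. ¬p2, v
8. ¬p3, v
9. ¬p2 → (p2 ∨ p3), v
10. p2 ∨ p3, v
11. p3, v
Accessibility: uRv
Branch closes: p3 and ¬p3 both at v.
(One branch shown.) All branches close.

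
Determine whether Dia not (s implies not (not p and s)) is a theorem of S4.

Tableau for the negation not Dia not (s implies not (not p and s)):
1. not Dia not (s implies not (not p and s)), 0
2. s implies not (not p and s), 0
3. not (not p and s), 0
4. not s, 0
Accessibility: 0R0
The negation has an open branch (countermodel exists).

Invalid (countermodel exists)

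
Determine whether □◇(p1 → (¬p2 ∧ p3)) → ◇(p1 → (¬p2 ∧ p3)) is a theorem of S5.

Valid in S5

Tableau for the negation ¬(□◇(p1 → (¬p2 ∧ p3)) → ◇(p1 → (¬p2 ∧ p3))):
1. ¬(□◇(p1 → (¬p2 ∧ p3)) → ◇(p1 → (¬p2 ∧ p3))), w0
2. □◇(p1 → (¬p2 ∧ p3)), w0
3. ¬◇(p1 → (¬p2 ∧ p3)), w0
4. ◇(p1 → (¬p2 ∧ p3)), w0
5. ¬(p1 → (¬p2 ∧ p3)), w0
6. p1, w0
7. ¬(¬p2 ∧ p3), w0
8. ¬p3, w0
9. p1 → (¬p2 ∧ p3), w1
10. ◇(p1 → (¬p2 ∧ p3)), w1
11. ¬(p1 → (¬p2 ∧ p3)), w1
12. p1, w1
13. ¬(¬p2 ∧ p3), w1
14. ¬p2 ∧ p3, w1
15. ¬p2, w1
16. p3, w1
17. ¬p3, w1
Accessibility: w0Rw0, w0Rw1, w1Rw0, w1Rw1
Branch closes: p3 and ¬p3 both at w1.
All branches of the negation close; one closing branch shown above.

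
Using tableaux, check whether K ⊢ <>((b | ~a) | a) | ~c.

Tableau for the negation ~(<>((b | ~a) | a) | ~c):
1. ~(<>((b | ~a) | a) | ~c), w0
2. ~<>((b | ~a) | a), w0   [~|-rule on 1]
3. c, w0   [~|-rule on 1]
The negation has an open branch (countermodel exists).

Invalid (countermodel exists)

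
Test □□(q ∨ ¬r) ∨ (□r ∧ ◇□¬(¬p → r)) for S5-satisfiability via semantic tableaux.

1. □□(q ∨ ¬r) ∨ (□r ∧ ◇□¬(¬p → r)), w0
2. □□(q ∨ ¬r), w0
3. □(q ∨ ¬r), w0
4. q ∨ ¬r, w0
5. ¬r, w0
Accessibility: w0Rw0

Yes, satisfiable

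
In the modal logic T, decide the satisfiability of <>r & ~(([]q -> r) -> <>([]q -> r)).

Unsatisfiable (every branch closes)

1. <>r & ~(([]q -> r) -> <>([]q -> r)), 0
2. <>r, 0   [&-rule on 1]
3. ~(([]q -> r) -> <>([]q -> r)), 0   [&-rule on 1]
4. []q -> r, 0   [~->-rule on 3]
5. ~<>([]q -> r), 0   [~->-rule on 3]
6. ~([]q -> r), 0   [~<>-rule on 5 via 0R0]
7. []q, 0   [~->-rule on 6]
8. ~r, 0   [~->-rule on 6]
9. q, 0   [[]-rule on 7 via 0R0]
10. ~[]q, 0   [->-rule on 4 (branches; this branch)]
11. r, 1   [<>-rule on 2: fresh world 1, 0R1]
12. ~([]q -> r), 1   [~<>-rule on 5 via 0R1]
13. []q, 1   [~->-rule on 12]
14. ~r, 1   [~->-rule on 12]
Accessibility: 0R0, 0R1, 1R1
Branch closes: r and ~r both at 1.
All branches of the tableau close; one closing branch shown above.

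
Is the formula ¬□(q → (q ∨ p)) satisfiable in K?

Unsatisfiable

1. ¬□(q → (q ∨ p)), 0
2. ¬(q → (q ∨ p)), 1   [¬□-rule on 1: fresh world 1, 0R1]
3. q, 1   [¬→-rule on 2]
4. ¬(q ∨ p), 1   [¬→-rule on 2]
5. ¬q, 1   [¬∨-rule on 4]
6. ¬p, 1   [¬∨-rule on 4]
Accessibility: 0R1
Branch closes: q and ¬q both at 1.
All branches of the tableau close; one closing branch shown above.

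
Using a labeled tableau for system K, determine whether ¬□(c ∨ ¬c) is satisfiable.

Unsatisfiable (every branch closes)

1. ¬□(c ∨ ¬c), 0
2. ¬(c ∨ ¬c), 1   [¬□-rule on 1: fresh world 1, 0R1]
3. ¬c, 1   [¬∨-rule on 2]
4. c, 1   [¬∨-rule on 2]
Accessibility: 0R1
Branch closes: c and ¬c both at 1.
All branches of the tableau close; one closing branch shown above.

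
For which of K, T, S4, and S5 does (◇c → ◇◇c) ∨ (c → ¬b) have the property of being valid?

T, S4, S5

T-tableau for the negation ¬((◇c → ◇◇c) ∨ (c → ¬b)):
1. ¬((◇c → ◇◇c) ∨ (c → ¬b)), w0
2. ¬(◇c → ◇◇c), w0
3. ¬(c → ¬b), w0
4. ◇c, w0
5. ¬◇◇c, w0
6. c, w0
7. b, w0
8. ¬◇c, w0
9. ¬c, w0
Accessibility: w0Rw0
Branch closes: c and ¬c both at w0.
Every branch closes (one shown): valid in T, hence also in S4, S5 (every theorem of T is a theorem of S4 and S5).
K-tableau for the negation ¬((◇c → ◇◇c) ∨ (c → ¬b)):
1. ¬((◇c → ◇◇c) ∨ (c → ¬b)), w0
2. ¬(◇c → ◇◇c), w0
3. ¬(c → ¬b), w0
4. ◇c, w0
5. ¬◇◇c, w0
6. c, w0
7. b, w0
8. c, w1
9. ¬◇c, w1
Accessibility: w0Rw1
Complete open branch: countermodel on a K-frame, so not valid in K.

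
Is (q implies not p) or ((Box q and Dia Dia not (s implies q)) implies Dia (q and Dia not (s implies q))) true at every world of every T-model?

Tableau for the negation not ((q implies not p) or ((Box q and Dia Dia not (s implies q)) implies Dia (q and Dia not (s implies q)))):
1. not ((q implies not p) or ((Box q and Dia Dia not (s implies q)) implies Dia (q and Dia not (s implies q)))), u
2. not (q implies not p), u
3. not ((Box q and Dia Dia not (s implies q)) implies Dia (q and Dia not (s implies q))), u
4. q, u
5. p, u
6. Box q and Dia Dia not (s implies q), u
7. not Dia (q and Dia not (s implies q)), u
8. Box q, u
9. Dia Dia not (s implies q), u
10. not (q and Dia not (s implies q)), u
11. not Dia not (s implies q), u
12. s implies q, u
13. Dia not (s implies q), v
14. not (q and Dia not (s implies q)), v
15. q, v
16. s implies q, v
17. not Dia not (s implies q), v
18. not (s implies q), w
19. s, w
20. not q, w
21. s implies q, w
22. q, w
Accessibility: uRu, uRv, vRv, vRw, wRw
Branch closes: q and not q both at w.
Every branch of the negation's tableau closes; the branch above is one of them.

Yes, valid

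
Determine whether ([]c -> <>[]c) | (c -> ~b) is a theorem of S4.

Tableau for the negation ~(([]c -> <>[]c) | (c -> ~b)):
1. ~(([]c -> <>[]c) | (c -> ~b)), u
2. ~([]c -> <>[]c), u   [~|-rule on 1]
3. ~(c -> ~b), u   [~|-rule on 1]
4. []c, u   [~->-rule on 2]
5. ~<>[]c, u   [~->-rule on 2]
6. c, u   [~->-rule on 3]
7. b, u   [~->-rule on 3]
8. ~[]c, u   [~<>-rule on 5 via uRu]
9. ~c, v   [~[]-rule on 8: fresh world v, uRv]
10. c, v   [[]-rule on 4 via uRv]
Accessibility: uRu, uRv, vRv
Branch closes: c and ~c both at v.
Every branch of the negation's tableau closes; the branch above is one of them.

Valid in S4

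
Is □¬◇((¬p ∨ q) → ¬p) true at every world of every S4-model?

Invalid (countermodel exists)

Tableau for the negation ¬□¬◇((¬p ∨ q) → ¬p):
1. ¬□¬◇((¬p ∨ q) → ¬p), 0
2. ◇((¬p ∨ q) → ¬p), 1   [¬□-rule on 1: fresh world 1, 0R1]
3. (¬p ∨ q) → ¬p, 2   [◇-rule on 2: fresh world 2, 1R2]
4. ¬p, 2   [→-rule on 3 (branches; this branch)]
Accessibility: 0R0, 0R1, 0R2, 1R1, 1R2, 2R2
The negation has an open branch (countermodel exists).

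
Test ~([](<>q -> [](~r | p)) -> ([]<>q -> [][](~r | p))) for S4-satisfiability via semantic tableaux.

Unsatisfiable (every branch closes)

1. ~([](<>q -> [](~r | p)) -> ([]<>q -> [][](~r | p))), u
2. [](<>q -> [](~r | p)), u
3. ~([]<>q -> [][](~r | p)), u
4. []<>q, u
5. ~[][](~r | p), u
6. <>q -> [](~r | p), u
7. <>q, u
8. [](~r | p), u
9. ~r | p, u
10. p, u
11. ~[](~r | p), v
12. <>q -> [](~r | p), v
13. <>q, v
14. ~r | p, v
15. ~<>q, v
16. ~q, v
17. p, v
18. q, w
19. <>q -> [](~r | p), w
20. <>q, w
21. ~r | p, w
22. [](~r | p), w
23. p, w
24. ~(~r | p), x
25. r, x
26. ~p, x
27. <>q -> [](~r | p), x
28. <>q, x
29. ~r | p, x
30. ~q, x
31. [](~r | p), x
32. p, x
Accessibility: uRu, uRv, uRw, uRx, vRv, vRx, wRw, xRx
Branch closes: p and ~p both at x.
(One branch shown.) All branches close.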